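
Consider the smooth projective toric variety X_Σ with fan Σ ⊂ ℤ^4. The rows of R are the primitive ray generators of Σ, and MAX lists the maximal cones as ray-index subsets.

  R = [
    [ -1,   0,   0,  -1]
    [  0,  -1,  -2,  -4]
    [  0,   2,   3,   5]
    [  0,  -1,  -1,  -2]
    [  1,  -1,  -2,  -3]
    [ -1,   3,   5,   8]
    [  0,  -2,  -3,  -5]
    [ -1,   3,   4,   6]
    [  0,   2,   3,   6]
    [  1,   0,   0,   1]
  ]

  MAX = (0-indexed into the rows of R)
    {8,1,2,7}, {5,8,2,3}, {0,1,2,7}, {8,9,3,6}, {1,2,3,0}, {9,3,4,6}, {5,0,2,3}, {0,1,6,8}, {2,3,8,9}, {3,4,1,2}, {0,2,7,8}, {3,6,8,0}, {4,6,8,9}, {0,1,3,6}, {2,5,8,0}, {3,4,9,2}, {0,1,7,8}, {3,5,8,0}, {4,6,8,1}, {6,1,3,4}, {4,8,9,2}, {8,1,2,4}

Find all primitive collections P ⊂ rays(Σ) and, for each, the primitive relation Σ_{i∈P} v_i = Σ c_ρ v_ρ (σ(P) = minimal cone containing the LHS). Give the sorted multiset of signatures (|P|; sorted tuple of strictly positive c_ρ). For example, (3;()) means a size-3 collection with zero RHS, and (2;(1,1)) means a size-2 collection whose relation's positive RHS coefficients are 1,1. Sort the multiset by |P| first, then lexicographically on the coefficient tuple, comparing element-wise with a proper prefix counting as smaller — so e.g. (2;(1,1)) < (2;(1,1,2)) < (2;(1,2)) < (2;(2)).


|primitive collections| = 17. Relations:

  P={0,9}:  v_{0} + v_{9} = 0  ⟹  sig = (2;())
  P={2,6}:  v_{2} + v_{6} = 0  ⟹  sig = (2;())
  P={0,4}:  v_{0} + v_{4} = v_{1}  ⟹  sig = (2;(1))
  P={1,9}:  v_{1} + v_{9} = v_{4}  ⟹  sig = (2;(1))
  P={4,5}:  v_{4} + v_{5} = v_{2}  ⟹  sig = (2;(1))
  P={1,5}:  v_{1} + v_{5} = v_{0} + v_{2}  ⟹  sig = (2;(1,1))
  P={3,7}:  v_{3} + v_{7} = v_{0} + v_{2}  ⟹  sig = (2;(1,1))
  P={5,6}:  v_{5} + v_{6} = v_{0} + v_{3} + v_{8}  ⟹  sig = (2;(1,1,1))
  P={5,9}:  v_{5} + v_{9} = v_{2} + v_{3} + v_{8}  ⟹  sig = (2;(1,1,1))
  P={6,7}:  v_{6} + v_{7} = v_{0} + v_{1} + v_{8}  ⟹  sig = (2;(1,1,1))
  P={7,9}:  v_{7} + v_{9} = v_{1} + v_{2} + v_{8}  ⟹  sig = (2;(1,1,1))
  P={4,7}:  v_{4} + v_{7} = 2·v_{1} + v_{2} + v_{8}  ⟹  sig = (2;(1,1,2))
  P={5,7}:  v_{5} + v_{7} = 2·v_{0} + 2·v_{2} + v_{8}  ⟹  sig = (2;(1,2,2))
  P={1,3,8}:  v_{1} + v_{3} + v_{8} = 0  ⟹  sig = (3;())
  P={3,4,8}:  v_{3} + v_{4} + v_{8} = v_{9}  ⟹  sig = (3;(1))
  P={0,1,2,8}:  v_{0} + v_{1} + v_{2} + v_{8} = v_{7}  ⟹  sig = (4;(1))
  P={0,2,3,8}:  v_{0} + v_{2} + v_{3} + v_{8} = v_{5}  ⟹  sig = (4;(1))

Hence PRS(X_Σ) =
    (2;())
    (2;())
    (2;(1))
    (2;(1))
    (2;(1))
    (2;(1,1))
    (2;(1,1))
    (2;(1,1,1))
    (2;(1,1,1))
    (2;(1,1,1))
    (2;(1,1,1))
    (2;(1,1,2))
    (2;(1,2,2))
    (3;())
    (3;(1))
    (4;(1))
    (4;(1))


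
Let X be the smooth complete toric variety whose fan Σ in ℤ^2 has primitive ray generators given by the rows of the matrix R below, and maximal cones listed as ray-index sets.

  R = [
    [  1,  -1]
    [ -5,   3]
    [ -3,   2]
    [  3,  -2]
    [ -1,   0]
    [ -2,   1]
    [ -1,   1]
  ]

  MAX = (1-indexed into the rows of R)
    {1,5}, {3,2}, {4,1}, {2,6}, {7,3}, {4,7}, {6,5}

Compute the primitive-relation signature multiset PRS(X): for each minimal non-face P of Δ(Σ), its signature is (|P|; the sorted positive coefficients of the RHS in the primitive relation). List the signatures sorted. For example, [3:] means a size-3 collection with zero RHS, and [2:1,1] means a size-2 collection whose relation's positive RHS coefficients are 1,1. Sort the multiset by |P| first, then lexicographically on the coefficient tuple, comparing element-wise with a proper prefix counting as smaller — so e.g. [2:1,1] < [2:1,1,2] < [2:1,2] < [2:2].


Primitive collections (14):

  P = {1,7}:  v_{1} + v_{7} = 0  so sig = [2:]
  P = {3,4}:  v_{3} + v_{4} = 0  so sig = [2:]
  P = {1,3}:  v_{1} + v_{3} = v_{6}  so sig = [2:1]
  P = {1,6}:  v_{1} + v_{6} = v_{5}  so sig = [2:1]
  P = {2,4}:  v_{2} + v_{4} = v_{6}  so sig = [2:1]
  P = {3,6}:  v_{3} + v_{6} = v_{2}  so sig = [2:1]
  P = {4,6}:  v_{4} + v_{6} = v_{1}  so sig = [2:1]
  P = {5,7}:  v_{5} + v_{7} = v_{6}  so sig = [2:1]
  P = {6,7}:  v_{6} + v_{7} = v_{3}  so sig = [2:1]
  P = {1,2}:  v_{1} + v_{2} = 2·v_{6}  so sig = [2:2]
  P = {2,7}:  v_{2} + v_{7} = 2·v_{3}  so sig = [2:2]
  P = {3,5}:  v_{3} + v_{5} = 2·v_{6}  so sig = [2:2]
  P = {4,5}:  v_{4} + v_{5} = 2·v_{1}  so sig = [2:2]
  P = {2,5}:  v_{2} + v_{5} = 3·v_{6}  so sig = [2:3]

so the primitive-relation signature multiset is
[[2:], [2:], [2:1], [2:1], [2:1], [2:1], [2:1], [2:1], [2:1], [2:2], [2:2], [2:2], [2:2], [2:3]]


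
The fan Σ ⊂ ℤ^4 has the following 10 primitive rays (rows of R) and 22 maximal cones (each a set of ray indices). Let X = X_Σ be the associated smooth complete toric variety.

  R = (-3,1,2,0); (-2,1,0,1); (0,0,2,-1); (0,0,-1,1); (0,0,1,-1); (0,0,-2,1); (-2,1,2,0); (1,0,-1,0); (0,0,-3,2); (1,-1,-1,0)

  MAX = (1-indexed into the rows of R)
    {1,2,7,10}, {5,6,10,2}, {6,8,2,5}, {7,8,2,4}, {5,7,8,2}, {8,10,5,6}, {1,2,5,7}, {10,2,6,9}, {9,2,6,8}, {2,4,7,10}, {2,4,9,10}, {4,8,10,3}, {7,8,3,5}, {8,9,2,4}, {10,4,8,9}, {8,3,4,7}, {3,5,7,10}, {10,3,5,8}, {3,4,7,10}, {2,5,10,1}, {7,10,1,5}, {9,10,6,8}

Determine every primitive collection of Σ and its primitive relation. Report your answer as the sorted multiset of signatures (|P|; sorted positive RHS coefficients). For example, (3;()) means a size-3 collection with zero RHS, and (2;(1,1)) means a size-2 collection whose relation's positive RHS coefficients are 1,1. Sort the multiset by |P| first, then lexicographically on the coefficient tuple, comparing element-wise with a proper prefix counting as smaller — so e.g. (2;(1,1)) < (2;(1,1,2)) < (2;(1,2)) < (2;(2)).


Σ has 16 primitive collections:

  P={3,6}:  v_{3} + v_{6} = 0  so sig = (2;())
  P={4,5}:  v_{4} + v_{5} = 0  so sig = (2;())
  P={2,3}:  v_{2} + v_{3} = v_{7}  so sig = (2;(1))
  P={3,9}:  v_{3} + v_{9} = v_{4}  so sig = (2;(1))
  P={4,6}:  v_{4} + v_{6} = v_{9}  so sig = (2;(1))
  P={5,9}:  v_{5} + v_{9} = v_{6}  so sig = (2;(1))
  P={6,7}:  v_{6} + v_{7} = v_{2}  so sig = (2;(1))
  P={1,8}:  v_{1} + v_{8} = v_{2} + v_{5}  so sig = (2;(1,1))
  P={7,9}:  v_{7} + v_{9} = v_{2} + v_{4}  so sig = (2;(1,1))
  P={1,4}:  v_{1} + v_{4} = v_{2} + v_{7} + v_{10}  so sig = (2;(1,1,1))
  P={1,3}:  v_{1} + v_{3} = v_{5} + 2·v_{7} + v_{10}  so sig = (2;(1,1,2))
  P={1,6}:  v_{1} + v_{6} = 2·v_{2} + v_{5} + v_{10}  so sig = (2;(1,1,2))
  P={1,9}:  v_{1} + v_{9} = 2·v_{2} + v_{10}  so sig = (2;(1,2))
  P={7,8,10}:  v_{7} + v_{8} + v_{10} = 0  so sig = (3;())
  P={2,8,10}:  v_{2} + v_{8} + v_{10} = v_{6}  so sig = (3;(1))
  P={2,5,7,10}:  v_{2} + v_{5} + v_{7} + v_{10} = v_{1}  so sig = (4;(1))

Signatures (|P|; sorted positive RHS coefficients), sorted:
    (2;())
    (2;())
    (2;(1))
    (2;(1))
    (2;(1))
    (2;(1))
    (2;(1))
    (2;(1,1))
    (2;(1,1))
    (2;(1,1,1))
    (2;(1,1,2))
    (2;(1,1,2))
    (2;(1,2))
    (3;())
    (3;(1))
    (4;(1))


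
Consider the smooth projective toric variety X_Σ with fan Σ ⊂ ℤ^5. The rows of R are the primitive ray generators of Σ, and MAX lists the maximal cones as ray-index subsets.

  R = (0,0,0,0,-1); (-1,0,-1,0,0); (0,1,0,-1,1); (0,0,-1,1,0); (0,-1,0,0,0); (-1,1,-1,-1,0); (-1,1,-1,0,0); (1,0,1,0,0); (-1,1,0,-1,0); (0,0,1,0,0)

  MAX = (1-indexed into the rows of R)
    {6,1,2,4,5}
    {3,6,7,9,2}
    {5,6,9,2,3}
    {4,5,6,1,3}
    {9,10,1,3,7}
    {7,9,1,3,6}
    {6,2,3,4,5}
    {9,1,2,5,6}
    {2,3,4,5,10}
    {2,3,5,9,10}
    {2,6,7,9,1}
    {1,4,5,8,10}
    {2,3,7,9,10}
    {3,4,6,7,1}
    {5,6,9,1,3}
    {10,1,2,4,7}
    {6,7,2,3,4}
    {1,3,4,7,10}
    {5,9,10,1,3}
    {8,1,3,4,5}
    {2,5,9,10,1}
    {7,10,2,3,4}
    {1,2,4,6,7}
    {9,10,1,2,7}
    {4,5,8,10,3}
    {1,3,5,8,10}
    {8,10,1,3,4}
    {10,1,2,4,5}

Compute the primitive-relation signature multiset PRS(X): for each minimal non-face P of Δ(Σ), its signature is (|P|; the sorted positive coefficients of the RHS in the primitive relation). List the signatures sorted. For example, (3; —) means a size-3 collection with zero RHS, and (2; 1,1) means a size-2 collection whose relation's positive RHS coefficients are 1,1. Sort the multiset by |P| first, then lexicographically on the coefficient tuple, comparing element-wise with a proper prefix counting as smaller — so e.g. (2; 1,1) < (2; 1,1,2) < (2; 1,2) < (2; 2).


Minimal non-faces — 9 found among 10 rays, 28 max cones:

  P = {2,8}:  v_{2} + v_{8} = 0  →  sig = (2; —)
  P = {4,9}:  v_{4} + v_{9} = v_{7}  →  sig = (2; 1)
  P = {5,7}:  v_{5} + v_{7} = v_{2}  →  sig = (2; 1)
  P = {6,10}:  v_{6} + v_{10} = v_{9}  →  sig = (2; 1)
  P = {6,8}:  v_{6} + v_{8} = v_{1} + v_{3}  →  sig = (2; 1,1)
  P = {8,9}:  v_{8} + v_{9} = v_{1} + v_{3} + v_{10}  →  sig = (2; 1,1,1)
  P = {7,8}:  v_{7} + v_{8} = v_{1} + v_{3} + v_{4} + v_{10}  →  sig = (2; 1,1,1,1)
  P = {1,2,3}:  v_{1} + v_{2} + v_{3} = v_{6}  →  sig = (3; 1)
  P = {1,3,4,5,10}:  v_{1} + v_{3} + v_{4} + v_{5} + v_{10} = 0  →  sig = (5; —)

Signatures (|P|; sorted positive RHS coefficients), sorted:
[(2; —), (2; 1), (2; 1), (2; 1), (2; 1,1), (2; 1,1,1), (2; 1,1,1,1), (3; 1), (5; —)]


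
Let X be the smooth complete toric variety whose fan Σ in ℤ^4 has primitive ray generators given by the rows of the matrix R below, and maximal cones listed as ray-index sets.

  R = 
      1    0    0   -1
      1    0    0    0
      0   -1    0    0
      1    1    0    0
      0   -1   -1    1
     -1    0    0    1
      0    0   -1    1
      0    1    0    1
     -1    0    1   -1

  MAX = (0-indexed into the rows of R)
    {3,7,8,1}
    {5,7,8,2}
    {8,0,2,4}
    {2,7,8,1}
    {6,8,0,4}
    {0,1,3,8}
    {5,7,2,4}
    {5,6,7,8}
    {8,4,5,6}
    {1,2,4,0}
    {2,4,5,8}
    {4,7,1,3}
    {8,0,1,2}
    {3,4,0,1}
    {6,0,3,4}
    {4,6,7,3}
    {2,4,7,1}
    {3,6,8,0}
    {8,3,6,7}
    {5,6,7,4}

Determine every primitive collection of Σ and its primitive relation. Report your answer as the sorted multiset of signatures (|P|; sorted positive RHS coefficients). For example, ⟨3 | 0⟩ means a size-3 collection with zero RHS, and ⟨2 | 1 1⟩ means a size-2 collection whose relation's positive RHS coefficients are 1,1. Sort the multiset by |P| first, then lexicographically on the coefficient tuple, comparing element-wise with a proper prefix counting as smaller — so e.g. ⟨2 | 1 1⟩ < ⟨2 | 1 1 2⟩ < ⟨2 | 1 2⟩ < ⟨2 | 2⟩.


Δ(Σ) — 9 vertices, 10 min non-faces:

  P = {0,5}:  v_{0} + v_{5} = 0  ⟹  sig = ⟨2 | 0⟩
  P = {0,7}:  v_{0} + v_{7} = v_{3}  ⟹  sig = ⟨2 | 1⟩
  P = {2,3}:  v_{2} + v_{3} = v_{1}  ⟹  sig = ⟨2 | 1⟩
  P = {2,6}:  v_{2} + v_{6} = v_{4}  ⟹  sig = ⟨2 | 1⟩
  P = {3,5}:  v_{3} + v_{5} = v_{7}  ⟹  sig = ⟨2 | 1⟩
  P = {1,5}:  v_{1} + v_{5} = v_{2} + v_{7}  ⟹  sig = ⟨2 | 1 1⟩
  P = {1,6}:  v_{1} + v_{6} = v_{3} + v_{4}  ⟹  sig = ⟨2 | 1 1⟩
  P = {3,4,8}:  v_{3} + v_{4} + v_{8} = 0  ⟹  sig = ⟨3 | 0⟩
  P = {1,4,8}:  v_{1} + v_{4} + v_{8} = v_{2}  ⟹  sig = ⟨3 | 1⟩
  P = {4,7,8}:  v_{4} + v_{7} + v_{8} = v_{5}  ⟹  sig = ⟨3 | 1⟩

Sorted signature multiset PRS(X):
    |P|=2: 7 collections, coeffs (), (1), (1), (1), (1), (1,1), (1,1)
    |P|=3: 3 collections, coeffs (), (1), (1)


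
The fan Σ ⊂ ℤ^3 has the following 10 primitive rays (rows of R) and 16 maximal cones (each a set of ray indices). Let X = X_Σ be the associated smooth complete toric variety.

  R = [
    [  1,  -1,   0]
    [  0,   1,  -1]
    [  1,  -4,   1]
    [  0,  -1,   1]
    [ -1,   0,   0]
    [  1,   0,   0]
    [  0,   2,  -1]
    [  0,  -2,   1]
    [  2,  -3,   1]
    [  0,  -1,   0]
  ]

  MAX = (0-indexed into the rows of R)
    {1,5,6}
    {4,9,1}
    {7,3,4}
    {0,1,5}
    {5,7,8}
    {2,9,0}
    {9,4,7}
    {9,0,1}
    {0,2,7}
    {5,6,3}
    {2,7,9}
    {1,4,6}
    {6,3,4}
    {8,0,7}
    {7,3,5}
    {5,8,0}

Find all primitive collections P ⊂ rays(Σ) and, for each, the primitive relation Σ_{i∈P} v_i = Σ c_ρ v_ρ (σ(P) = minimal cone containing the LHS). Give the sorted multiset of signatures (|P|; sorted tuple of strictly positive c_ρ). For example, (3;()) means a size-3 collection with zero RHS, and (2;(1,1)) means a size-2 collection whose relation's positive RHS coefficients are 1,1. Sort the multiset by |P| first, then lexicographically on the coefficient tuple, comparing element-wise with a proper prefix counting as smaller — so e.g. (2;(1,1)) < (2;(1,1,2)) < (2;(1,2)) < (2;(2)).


23 collections generate NE(X_Σ); each relation:

  {1,3}:  v_{1} + v_{3} = 0  so sig = (2;())
  {4,5}:  v_{4} + v_{5} = 0  so sig = (2;())
  {6,7}:  v_{6} + v_{7} = 0  so sig = (2;())
  {0,4}:  v_{0} + v_{4} = v_{9}  so sig = (2;(1))
  {1,7}:  v_{1} + v_{7} = v_{9}  so sig = (2;(1))
  {3,9}:  v_{3} + v_{9} = v_{7}  so sig = (2;(1))
  {5,9}:  v_{5} + v_{9} = v_{0}  so sig = (2;(1))
  {6,9}:  v_{6} + v_{9} = v_{1}  so sig = (2;(1))
  {0,3}:  v_{0} + v_{3} = v_{5} + v_{7}  so sig = (2;(1,1))
  {0,6}:  v_{0} + v_{6} = v_{1} + v_{5}  so sig = (2;(1,1))
  {2,6}:  v_{2} + v_{6} = v_{0} + v_{9}  so sig = (2;(1,1))
  {4,8}:  v_{4} + v_{8} = v_{0} + v_{7}  so sig = (2;(1,1))
  {6,8}:  v_{6} + v_{8} = v_{0} + v_{5}  so sig = (2;(1,1))
  {1,2}:  v_{1} + v_{2} = v_{0} + 2·v_{9}  so sig = (2;(1,2))
  {2,3}:  v_{2} + v_{3} = v_{0} + 2·v_{7}  so sig = (2;(1,2))
  {2,4}:  v_{2} + v_{4} = v_{7} + 2·v_{9}  so sig = (2;(1,2))
  {2,5}:  v_{2} + v_{5} = 2·v_{0} + v_{7}  so sig = (2;(1,2))
  {8,9}:  v_{8} + v_{9} = 2·v_{0} + v_{7}  so sig = (2;(1,2))
  {1,8}:  v_{1} + v_{8} = 2·v_{0}  so sig = (2;(2))
  {3,8}:  v_{3} + v_{8} = 2·v_{5} + 2·v_{7}  so sig = (2;(2,2))
  {2,8}:  v_{2} + v_{8} = 3·v_{0} + 2·v_{7}  so sig = (2;(2,3))
  {0,5,7}:  v_{0} + v_{5} + v_{7} = v_{8}  so sig = (3;(1))
  {0,7,9}:  v_{0} + v_{7} + v_{9} = v_{2}  so sig = (3;(1))

Signatures (|P|; sorted positive RHS coefficients), sorted:
{ (2;()) ×3,  (2;(1)) ×5,  (2;(1,1)) ×5,  (2;(1,2)) ×5,  (2;(2)),  (2;(2,2)),  (2;(2,3)),  (3;(1)) ×2 }


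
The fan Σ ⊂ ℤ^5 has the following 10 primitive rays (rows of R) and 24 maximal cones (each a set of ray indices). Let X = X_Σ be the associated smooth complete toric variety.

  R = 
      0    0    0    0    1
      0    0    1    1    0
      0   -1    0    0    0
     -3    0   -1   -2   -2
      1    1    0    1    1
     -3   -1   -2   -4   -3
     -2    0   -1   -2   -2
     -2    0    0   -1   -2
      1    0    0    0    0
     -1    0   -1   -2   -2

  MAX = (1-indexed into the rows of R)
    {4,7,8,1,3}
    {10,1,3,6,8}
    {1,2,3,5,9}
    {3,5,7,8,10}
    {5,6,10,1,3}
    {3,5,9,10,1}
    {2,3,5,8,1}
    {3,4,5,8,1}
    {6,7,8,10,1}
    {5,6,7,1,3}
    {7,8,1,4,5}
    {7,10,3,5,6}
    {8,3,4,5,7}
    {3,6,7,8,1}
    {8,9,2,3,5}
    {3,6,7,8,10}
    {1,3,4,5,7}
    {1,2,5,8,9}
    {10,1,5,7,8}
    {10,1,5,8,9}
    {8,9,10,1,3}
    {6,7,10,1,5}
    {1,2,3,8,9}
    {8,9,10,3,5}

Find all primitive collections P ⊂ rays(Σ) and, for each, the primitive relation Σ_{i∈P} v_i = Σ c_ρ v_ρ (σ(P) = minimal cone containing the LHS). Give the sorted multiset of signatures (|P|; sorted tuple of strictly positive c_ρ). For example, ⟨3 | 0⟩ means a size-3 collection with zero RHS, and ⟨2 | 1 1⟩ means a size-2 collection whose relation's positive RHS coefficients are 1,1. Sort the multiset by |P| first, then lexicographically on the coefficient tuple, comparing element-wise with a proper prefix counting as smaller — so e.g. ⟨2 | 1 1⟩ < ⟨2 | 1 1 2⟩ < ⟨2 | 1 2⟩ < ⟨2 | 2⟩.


14 collections generate NE(X_Σ); each relation:

  {2,7}:  v_{2} + v_{7} = v_{8} — sig = ⟨2 | 1⟩
  {4,9}:  v_{4} + v_{9} = v_{7} — sig = ⟨2 | 1⟩
  {7,9}:  v_{7} + v_{9} = v_{10} — sig = ⟨2 | 1⟩
  {2,10}:  v_{2} + v_{10} = v_{8} + v_{9} — sig = ⟨2 | 1 1⟩
  {2,6}:  v_{2} + v_{6} = v_{1} + v_{3} + v_{8} + v_{10} — sig = ⟨2 | 1 1 1 1⟩
  {2,4}:  v_{2} + v_{4} = v_{1} + v_{3} + v_{5} + 2·v_{8} — sig = ⟨2 | 1 1 1 2⟩
  {6,9}:  v_{6} + v_{9} = v_{1} + v_{3} + 2·v_{10} — sig = ⟨2 | 1 1 2⟩
  {4,6}:  v_{4} + v_{6} = v_{1} + v_{3} + 3·v_{7} — sig = ⟨2 | 1 1 3⟩
  {4,10}:  v_{4} + v_{10} = 2·v_{7} — sig = ⟨2 | 2⟩
  {5,6,8}:  v_{5} + v_{6} + v_{8} = 2·v_{7} — sig = ⟨3 | 2⟩
  {1,3,7,10}:  v_{1} + v_{3} + v_{7} + v_{10} = v_{6} — sig = ⟨4 | 1⟩
  {1,3,5,8,9}:  v_{1} + v_{3} + v_{5} + v_{8} + v_{9} = 0 — sig = ⟨5 | 0⟩
  {1,3,5,7,8}:  v_{1} + v_{3} + v_{5} + v_{7} + v_{8} = v_{4} — sig = ⟨5 | 1⟩
  {1,3,5,8,10}:  v_{1} + v_{3} + v_{5} + v_{8} + v_{10} = v_{7} — sig = ⟨5 | 1⟩

so the primitive-relation signature multiset is
    ⟨2 | 1⟩
    ⟨2 | 1⟩
    ⟨2 | 1⟩
    ⟨2 | 1 1⟩
    ⟨2 | 1 1 1 1⟩
    ⟨2 | 1 1 1 2⟩
    ⟨2 | 1 1 2⟩
    ⟨2 | 1 1 3⟩
    ⟨2 | 2⟩
    ⟨3 | 2⟩
    ⟨4 | 1⟩
    ⟨5 | 0⟩
    ⟨5 | 1⟩
    ⟨5 | 1⟩


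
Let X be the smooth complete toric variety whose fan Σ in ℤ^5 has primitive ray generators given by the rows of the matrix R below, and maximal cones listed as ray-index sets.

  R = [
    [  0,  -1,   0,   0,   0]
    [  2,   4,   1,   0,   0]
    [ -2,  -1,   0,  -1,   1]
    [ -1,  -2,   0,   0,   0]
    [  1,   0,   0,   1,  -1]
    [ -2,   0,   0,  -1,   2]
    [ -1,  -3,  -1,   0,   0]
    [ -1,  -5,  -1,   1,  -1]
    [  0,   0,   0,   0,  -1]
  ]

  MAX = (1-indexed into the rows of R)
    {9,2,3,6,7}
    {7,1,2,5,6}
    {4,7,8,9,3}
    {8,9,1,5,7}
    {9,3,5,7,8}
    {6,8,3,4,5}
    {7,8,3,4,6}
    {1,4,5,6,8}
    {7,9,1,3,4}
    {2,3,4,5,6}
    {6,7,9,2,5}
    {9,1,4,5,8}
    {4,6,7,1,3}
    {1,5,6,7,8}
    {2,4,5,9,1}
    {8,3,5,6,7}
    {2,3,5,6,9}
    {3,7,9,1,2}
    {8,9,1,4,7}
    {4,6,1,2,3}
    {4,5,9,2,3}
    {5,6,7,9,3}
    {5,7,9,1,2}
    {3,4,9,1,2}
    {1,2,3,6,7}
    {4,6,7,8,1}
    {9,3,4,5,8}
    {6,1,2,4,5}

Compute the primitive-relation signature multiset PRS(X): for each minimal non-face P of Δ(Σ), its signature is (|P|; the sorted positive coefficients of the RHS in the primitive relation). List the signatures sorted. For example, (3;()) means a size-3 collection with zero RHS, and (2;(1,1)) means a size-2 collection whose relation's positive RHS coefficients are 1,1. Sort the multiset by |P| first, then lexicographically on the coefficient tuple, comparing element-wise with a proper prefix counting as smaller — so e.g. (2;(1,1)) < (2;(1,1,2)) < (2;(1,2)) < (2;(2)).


Primitive collections (9):

  {2,8}:  v_{2} + v_{8} = v_{1} + v_{5} — sig = (2;(1,1))
  {1,3,5}:  v_{1} + v_{3} + v_{5} = v_{4} — sig = (3;(1))
  {1,6,9}:  v_{1} + v_{6} + v_{9} = v_{3} — sig = (3;(1))
  {2,4,7}:  v_{2} + v_{4} + v_{7} = v_{1} — sig = (3;(1))
  {4,5,7}:  v_{4} + v_{5} + v_{7} = v_{8} — sig = (3;(1))
  {1,3,8}:  v_{1} + v_{3} + v_{8} = 2·v_{4} + v_{7} — sig = (3;(1,2))
  {4,6,9}:  v_{4} + v_{6} + v_{9} = 2·v_{3} + v_{5} — sig = (3;(1,2))
  {6,8,9}:  v_{6} + v_{8} + v_{9} = 2·v_{3} + 2·v_{5} + v_{7} — sig = (3;(1,2,2))
  {2,3,5,7}:  v_{2} + v_{3} + v_{5} + v_{7} = 0 — sig = (4;())

Signatures (|P|; sorted positive RHS coefficients), sorted:
    (2;(1,1))
    (3;(1))
    (3;(1))
    (3;(1))
    (3;(1))
    (3;(1,2))
    (3;(1,2))
    (3;(1,2,2))
    (4;())


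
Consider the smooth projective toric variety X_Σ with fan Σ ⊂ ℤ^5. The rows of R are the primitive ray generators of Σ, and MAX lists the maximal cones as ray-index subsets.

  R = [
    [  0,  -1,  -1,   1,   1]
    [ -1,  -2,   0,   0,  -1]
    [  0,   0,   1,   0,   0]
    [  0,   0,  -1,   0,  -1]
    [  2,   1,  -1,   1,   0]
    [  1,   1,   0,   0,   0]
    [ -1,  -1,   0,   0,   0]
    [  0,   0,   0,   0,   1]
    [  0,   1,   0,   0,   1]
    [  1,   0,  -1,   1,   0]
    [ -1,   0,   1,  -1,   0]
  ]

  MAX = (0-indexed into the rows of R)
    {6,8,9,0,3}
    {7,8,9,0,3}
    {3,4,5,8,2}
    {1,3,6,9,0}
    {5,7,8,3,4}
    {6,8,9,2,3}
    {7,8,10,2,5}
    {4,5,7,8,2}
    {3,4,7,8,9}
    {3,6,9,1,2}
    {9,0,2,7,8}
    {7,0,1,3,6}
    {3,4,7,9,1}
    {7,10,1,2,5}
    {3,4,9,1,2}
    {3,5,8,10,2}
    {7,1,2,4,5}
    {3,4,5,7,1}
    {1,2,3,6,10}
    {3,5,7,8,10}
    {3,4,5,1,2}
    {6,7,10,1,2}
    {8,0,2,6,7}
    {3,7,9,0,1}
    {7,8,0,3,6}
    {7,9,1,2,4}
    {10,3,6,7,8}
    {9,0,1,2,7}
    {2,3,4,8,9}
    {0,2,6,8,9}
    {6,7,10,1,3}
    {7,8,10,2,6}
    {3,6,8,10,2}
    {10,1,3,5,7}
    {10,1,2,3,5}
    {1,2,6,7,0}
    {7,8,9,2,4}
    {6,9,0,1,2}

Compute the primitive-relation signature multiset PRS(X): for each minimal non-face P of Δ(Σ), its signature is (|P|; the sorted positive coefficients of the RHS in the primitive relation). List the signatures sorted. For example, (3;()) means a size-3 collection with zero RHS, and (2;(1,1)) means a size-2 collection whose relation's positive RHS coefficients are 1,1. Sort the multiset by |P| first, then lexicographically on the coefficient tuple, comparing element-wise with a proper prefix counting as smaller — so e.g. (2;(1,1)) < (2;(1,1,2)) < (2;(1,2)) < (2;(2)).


Σ has 12 primitive collections:

  P = {5,6}:  v_{5} + v_{6} = 0  so sig = (2;())
  P = {9,10}:  v_{9} + v_{10} = 0  so sig = (2;())
  P = {1,8}:  v_{1} + v_{8} = v_{6}  so sig = (2;(1))
  P = {4,6}:  v_{4} + v_{6} = v_{9}  so sig = (2;(1))
  P = {4,10}:  v_{4} + v_{10} = v_{5}  so sig = (2;(1))
  P = {5,9}:  v_{5} + v_{9} = v_{4}  so sig = (2;(1))
  P = {0,5}:  v_{0} + v_{5} = v_{7} + v_{9}  so sig = (2;(1,1))
  P = {0,10}:  v_{0} + v_{10} = v_{6} + v_{7}  so sig = (2;(1,1))
  P = {0,4}:  v_{0} + v_{4} = v_{7} + 2·v_{9}  so sig = (2;(1,2))
  P = {2,3,7}:  v_{2} + v_{3} + v_{7} = 0  so sig = (3;())
  P = {6,7,9}:  v_{6} + v_{7} + v_{9} = v_{0}  so sig = (3;(1))
  P = {0,2,3}:  v_{0} + v_{2} + v_{3} = v_{6} + v_{9}  so sig = (3;(1,1))

so the primitive-relation signature multiset is
    (2;())
    (2;())
    (2;(1))
    (2;(1))
    (2;(1))
    (2;(1))
    (2;(1,1))
    (2;(1,1))
    (2;(1,2))
    (3;())
    (3;(1))
    (3;(1,1))


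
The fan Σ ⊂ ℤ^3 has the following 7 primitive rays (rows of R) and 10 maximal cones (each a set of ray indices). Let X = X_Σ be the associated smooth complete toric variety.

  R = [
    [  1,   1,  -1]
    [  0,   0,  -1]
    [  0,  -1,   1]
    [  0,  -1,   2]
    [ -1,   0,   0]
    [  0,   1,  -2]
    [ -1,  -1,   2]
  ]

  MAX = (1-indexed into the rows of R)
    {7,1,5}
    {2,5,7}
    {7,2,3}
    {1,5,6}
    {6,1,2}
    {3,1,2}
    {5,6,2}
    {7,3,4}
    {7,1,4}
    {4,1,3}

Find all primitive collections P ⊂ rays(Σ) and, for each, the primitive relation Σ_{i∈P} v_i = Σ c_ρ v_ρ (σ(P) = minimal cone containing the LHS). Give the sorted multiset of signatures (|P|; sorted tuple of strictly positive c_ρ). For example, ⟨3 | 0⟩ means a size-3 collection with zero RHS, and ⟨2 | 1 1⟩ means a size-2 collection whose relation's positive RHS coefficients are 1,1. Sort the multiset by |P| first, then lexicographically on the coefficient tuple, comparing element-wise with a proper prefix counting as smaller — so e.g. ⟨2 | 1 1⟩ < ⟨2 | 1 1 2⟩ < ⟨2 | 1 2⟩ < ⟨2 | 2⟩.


Primitive collections (9):

  {4,6}:  v_{4} + v_{6} = 0  ⟹  sig = ⟨2 | 0⟩
  {2,4}:  v_{2} + v_{4} = v_{3}  ⟹  sig = ⟨2 | 1⟩
  {3,6}:  v_{3} + v_{6} = v_{2}  ⟹  sig = ⟨2 | 1⟩
  {4,5}:  v_{4} + v_{5} = v_{7}  ⟹  sig = ⟨2 | 1⟩
  {6,7}:  v_{6} + v_{7} = v_{5}  ⟹  sig = ⟨2 | 1⟩
  {3,5}:  v_{3} + v_{5} = v_{2} + v_{7}  ⟹  sig = ⟨2 | 1 1⟩
  {1,2,7}:  v_{1} + v_{2} + v_{7} = 0  ⟹  sig = ⟨3 | 0⟩
  {1,2,5}:  v_{1} + v_{2} + v_{5} = v_{6}  ⟹  sig = ⟨3 | 1⟩
  {1,3,7}:  v_{1} + v_{3} + v_{7} = v_{4}  ⟹  sig = ⟨3 | 1⟩

so the primitive-relation signature multiset is
[⟨2 | 0⟩, ⟨2 | 1⟩, ⟨2 | 1⟩, ⟨2 | 1⟩, ⟨2 | 1⟩, ⟨2 | 1 1⟩, ⟨3 | 0⟩, ⟨3 | 1⟩, ⟨3 | 1⟩]


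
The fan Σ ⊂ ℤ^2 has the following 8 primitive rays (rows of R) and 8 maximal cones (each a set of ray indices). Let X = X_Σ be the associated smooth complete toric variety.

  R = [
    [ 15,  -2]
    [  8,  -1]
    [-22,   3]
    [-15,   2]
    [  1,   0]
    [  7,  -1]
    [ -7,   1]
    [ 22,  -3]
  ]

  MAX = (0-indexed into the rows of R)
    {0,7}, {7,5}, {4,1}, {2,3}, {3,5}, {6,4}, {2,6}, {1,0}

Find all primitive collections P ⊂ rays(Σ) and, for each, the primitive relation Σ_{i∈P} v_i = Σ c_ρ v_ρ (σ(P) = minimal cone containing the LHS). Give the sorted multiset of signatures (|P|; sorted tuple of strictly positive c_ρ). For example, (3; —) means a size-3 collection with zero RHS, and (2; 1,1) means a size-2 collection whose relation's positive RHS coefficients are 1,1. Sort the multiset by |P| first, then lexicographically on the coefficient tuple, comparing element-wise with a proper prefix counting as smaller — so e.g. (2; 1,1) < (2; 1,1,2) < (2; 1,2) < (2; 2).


Δ(Σ) — 8 vertices, 20 min non-faces:

  P={0,3}:  v_{0} + v_{3} = 0  so sig = (2; —)
  P={2,7}:  v_{2} + v_{7} = 0  so sig = (2; —)
  P={5,6}:  v_{5} + v_{6} = 0  so sig = (2; —)
  P={0,2}:  v_{0} + v_{2} = v_{6}  so sig = (2; 1)
  P={0,5}:  v_{0} + v_{5} = v_{7}  so sig = (2; 1)
  P={0,6}:  v_{0} + v_{6} = v_{1}  so sig = (2; 1)
  P={1,3}:  v_{1} + v_{3} = v_{6}  so sig = (2; 1)
  P={1,5}:  v_{1} + v_{5} = v_{0}  so sig = (2; 1)
  P={1,6}:  v_{1} + v_{6} = v_{4}  so sig = (2; 1)
  P={2,5}:  v_{2} + v_{5} = v_{3}  so sig = (2; 1)
  P={3,6}:  v_{3} + v_{6} = v_{2}  so sig = (2; 1)
  P={3,7}:  v_{3} + v_{7} = v_{5}  so sig = (2; 1)
  P={4,5}:  v_{4} + v_{5} = v_{1}  so sig = (2; 1)
  P={6,7}:  v_{6} + v_{7} = v_{0}  so sig = (2; 1)
  P={4,7}:  v_{4} + v_{7} = v_{0} + v_{1}  so sig = (2; 1,1)
  P={0,4}:  v_{0} + v_{4} = 2·v_{1}  so sig = (2; 2)
  P={1,2}:  v_{1} + v_{2} = 2·v_{6}  so sig = (2; 2)
  P={1,7}:  v_{1} + v_{7} = 2·v_{0}  so sig = (2; 2)
  P={3,4}:  v_{3} + v_{4} = 2·v_{6}  so sig = (2; 2)
  P={2,4}:  v_{2} + v_{4} = 3·v_{6}  so sig = (2; 3)

so the primitive-relation signature multiset is
    (2; —)
    (2; —)
    (2; —)
    (2; 1)
    (2; 1)
    (2; 1)
    (2; 1)
    (2; 1)
    (2; 1)
    (2; 1)
    (2; 1)
    (2; 1)
    (2; 1)
    (2; 1)
    (2; 1,1)
    (2; 2)
    (2; 2)
    (2; 2)
    (2; 2)
    (2; 3)


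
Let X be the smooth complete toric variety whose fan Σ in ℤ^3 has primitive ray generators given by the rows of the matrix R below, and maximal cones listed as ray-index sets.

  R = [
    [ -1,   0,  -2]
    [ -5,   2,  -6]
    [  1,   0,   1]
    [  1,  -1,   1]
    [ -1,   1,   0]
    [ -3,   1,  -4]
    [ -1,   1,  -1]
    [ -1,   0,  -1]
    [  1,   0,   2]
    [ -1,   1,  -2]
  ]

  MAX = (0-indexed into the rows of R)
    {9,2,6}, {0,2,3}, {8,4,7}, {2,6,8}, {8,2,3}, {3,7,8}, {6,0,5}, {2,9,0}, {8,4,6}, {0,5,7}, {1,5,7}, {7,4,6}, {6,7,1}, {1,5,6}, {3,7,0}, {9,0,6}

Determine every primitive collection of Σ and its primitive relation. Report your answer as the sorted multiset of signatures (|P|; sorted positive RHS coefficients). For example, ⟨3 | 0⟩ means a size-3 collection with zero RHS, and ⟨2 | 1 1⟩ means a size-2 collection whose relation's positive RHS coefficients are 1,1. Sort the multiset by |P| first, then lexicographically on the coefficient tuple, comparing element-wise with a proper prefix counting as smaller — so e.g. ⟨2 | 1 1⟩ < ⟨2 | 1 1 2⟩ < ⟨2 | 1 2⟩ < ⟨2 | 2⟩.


|primitive collections| = 25. Relations:

  {0,8}:  v_{0} + v_{8} = 0  so sig = ⟨2 | 0⟩
  {2,7}:  v_{2} + v_{7} = 0  so sig = ⟨2 | 0⟩
  {3,6}:  v_{3} + v_{6} = 0  so sig = ⟨2 | 0⟩
  {0,4}:  v_{0} + v_{4} = v_{6} + v_{7}  so sig = ⟨2 | 1 1⟩
  {1,2}:  v_{1} + v_{2} = v_{5} + v_{6}  so sig = ⟨2 | 1 1⟩
  {1,3}:  v_{1} + v_{3} = v_{5} + v_{7}  so sig = ⟨2 | 1 1⟩
  {2,4}:  v_{2} + v_{4} = v_{6} + v_{8}  so sig = ⟨2 | 1 1⟩
  {2,5}:  v_{2} + v_{5} = v_{0} + v_{6}  so sig = ⟨2 | 1 1⟩
  {3,4}:  v_{3} + v_{4} = v_{7} + v_{8}  so sig = ⟨2 | 1 1⟩
  {3,5}:  v_{3} + v_{5} = v_{0} + v_{7}  so sig = ⟨2 | 1 1⟩
  {3,9}:  v_{3} + v_{9} = v_{0} + v_{2}  so sig = ⟨2 | 1 1⟩
  {5,8}:  v_{5} + v_{8} = v_{6} + v_{7}  so sig = ⟨2 | 1 1⟩
  {7,9}:  v_{7} + v_{9} = v_{0} + v_{6}  so sig = ⟨2 | 1 1⟩
  {8,9}:  v_{8} + v_{9} = v_{2} + v_{6}  so sig = ⟨2 | 1 1⟩
  {1,9}:  v_{1} + v_{9} = v_{0} + v_{5} + 2·v_{6}  so sig = ⟨2 | 1 1 2⟩
  {0,1}:  v_{0} + v_{1} = 2·v_{5}  so sig = ⟨2 | 2⟩
  {4,9}:  v_{4} + v_{9} = 2·v_{6}  so sig = ⟨2 | 2⟩
  {1,8}:  v_{1} + v_{8} = 2·v_{6} + 2·v_{7}  so sig = ⟨2 | 2 2⟩
  {4,5}:  v_{4} + v_{5} = 2·v_{6} + 2·v_{7}  so sig = ⟨2 | 2 2⟩
  {5,9}:  v_{5} + v_{9} = 2·v_{0} + 2·v_{6}  so sig = ⟨2 | 2 2⟩
  {1,4}:  v_{1} + v_{4} = 3·v_{6} + 3·v_{7}  so sig = ⟨2 | 3 3⟩
  {0,2,6}:  v_{0} + v_{2} + v_{6} = v_{9}  so sig = ⟨3 | 1⟩
  {0,6,7}:  v_{0} + v_{6} + v_{7} = v_{5}  so sig = ⟨3 | 1⟩
  {5,6,7}:  v_{5} + v_{6} + v_{7} = v_{1}  so sig = ⟨3 | 1⟩
  {6,7,8}:  v_{6} + v_{7} + v_{8} = v_{4}  so sig = ⟨3 | 1⟩

Signatures (|P|; sorted positive RHS coefficients), sorted:
[⟨2 | 0⟩, ⟨2 | 0⟩, ⟨2 | 0⟩, ⟨2 | 1 1⟩, ⟨2 | 1 1⟩, ⟨2 | 1 1⟩, ⟨2 | 1 1⟩, ⟨2 | 1 1⟩, ⟨2 | 1 1⟩, ⟨2 | 1 1⟩, ⟨2 | 1 1⟩, ⟨2 | 1 1⟩, ⟨2 | 1 1⟩, ⟨2 | 1 1⟩, ⟨2 | 1 1 2⟩, ⟨2 | 2⟩, ⟨2 | 2⟩, ⟨2 | 2 2⟩, ⟨2 | 2 2⟩, ⟨2 | 2 2⟩, ⟨2 | 3 3⟩, ⟨3 | 1⟩, ⟨3 | 1⟩, ⟨3 | 1⟩, ⟨3 | 1⟩]


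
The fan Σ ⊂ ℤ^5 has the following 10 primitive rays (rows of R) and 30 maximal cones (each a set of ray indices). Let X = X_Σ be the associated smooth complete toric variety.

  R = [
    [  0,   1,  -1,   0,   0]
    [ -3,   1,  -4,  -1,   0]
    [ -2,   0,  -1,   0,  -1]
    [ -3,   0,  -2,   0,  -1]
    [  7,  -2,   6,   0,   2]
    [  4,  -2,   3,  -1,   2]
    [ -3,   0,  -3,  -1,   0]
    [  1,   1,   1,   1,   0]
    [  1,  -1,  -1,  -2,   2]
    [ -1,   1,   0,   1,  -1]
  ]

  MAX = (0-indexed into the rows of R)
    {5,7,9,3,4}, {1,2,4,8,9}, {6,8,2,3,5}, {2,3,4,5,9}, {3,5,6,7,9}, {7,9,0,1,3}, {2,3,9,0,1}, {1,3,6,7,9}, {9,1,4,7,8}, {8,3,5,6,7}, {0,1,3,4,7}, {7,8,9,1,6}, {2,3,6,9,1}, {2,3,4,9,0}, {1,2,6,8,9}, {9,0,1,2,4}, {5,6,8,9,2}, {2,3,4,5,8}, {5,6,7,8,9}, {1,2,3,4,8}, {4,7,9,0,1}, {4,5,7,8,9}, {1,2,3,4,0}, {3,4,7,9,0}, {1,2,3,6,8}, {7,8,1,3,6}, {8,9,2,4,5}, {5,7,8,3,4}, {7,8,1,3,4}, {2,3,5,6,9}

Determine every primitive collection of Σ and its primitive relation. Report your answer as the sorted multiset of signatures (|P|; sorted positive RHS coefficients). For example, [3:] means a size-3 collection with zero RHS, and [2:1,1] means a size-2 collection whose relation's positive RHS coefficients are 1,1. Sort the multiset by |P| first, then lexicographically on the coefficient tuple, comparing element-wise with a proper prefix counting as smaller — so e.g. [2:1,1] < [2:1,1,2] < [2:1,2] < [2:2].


The 8 primitive collections of Σ (r=10, n=5):

  {0,6}:  v_{0} + v_{6} = v_{1} ; sig = [2:1]
  {1,5}:  v_{1} + v_{5} = v_{8} ; sig = [2:1]
  {2,7}:  v_{2} + v_{7} = v_{9} ; sig = [2:1]
  {4,6}:  v_{4} + v_{6} = v_{5} ; sig = [2:1]
  {0,5}:  v_{0} + v_{5} = v_{1} + v_{4} ; sig = [2:1,1]
  {0,8}:  v_{0} + v_{8} = 2·v_{1} + v_{4} ; sig = [2:1,2]
  {3,8,9}:  v_{3} + v_{8} + v_{9} = v_{6} ; sig = [3:1]
  {1,3,4,9}:  v_{1} + v_{3} + v_{4} + v_{9} = 0 ; sig = [4:]

Hence PRS(X_Σ) =
[[2:1], [2:1], [2:1], [2:1], [2:1,1], [2:1,2], [3:1], [4:]]


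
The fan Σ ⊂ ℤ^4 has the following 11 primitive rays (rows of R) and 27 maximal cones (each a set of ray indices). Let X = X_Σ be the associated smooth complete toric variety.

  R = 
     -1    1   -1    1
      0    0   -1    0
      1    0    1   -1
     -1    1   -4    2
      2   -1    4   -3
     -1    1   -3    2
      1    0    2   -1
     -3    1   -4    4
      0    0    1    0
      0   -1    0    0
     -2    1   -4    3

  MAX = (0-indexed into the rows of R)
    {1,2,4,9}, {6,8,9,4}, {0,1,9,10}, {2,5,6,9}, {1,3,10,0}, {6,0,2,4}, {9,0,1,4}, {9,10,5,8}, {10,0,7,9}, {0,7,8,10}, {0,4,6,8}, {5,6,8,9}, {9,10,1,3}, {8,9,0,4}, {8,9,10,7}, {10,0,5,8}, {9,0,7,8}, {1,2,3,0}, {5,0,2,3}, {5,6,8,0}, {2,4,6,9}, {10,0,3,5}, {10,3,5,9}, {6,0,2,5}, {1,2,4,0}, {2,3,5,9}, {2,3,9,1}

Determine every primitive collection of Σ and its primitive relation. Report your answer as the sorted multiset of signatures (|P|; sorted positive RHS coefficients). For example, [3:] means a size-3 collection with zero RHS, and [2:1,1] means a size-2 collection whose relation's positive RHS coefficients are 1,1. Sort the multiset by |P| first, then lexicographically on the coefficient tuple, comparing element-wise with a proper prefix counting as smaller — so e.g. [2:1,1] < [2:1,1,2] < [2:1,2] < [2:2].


22 minimal non-faces of Δ(Σ) (on 11 rays):

  {1,8}:  v_{1} + v_{8} = 0  →  sig = [2:]
  {4,10}:  v_{4} + v_{10} = 0  →  sig = [2:]
  {1,5}:  v_{1} + v_{5} = v_{3}  →  sig = [2:1]
  {1,6}:  v_{1} + v_{6} = v_{2}  →  sig = [2:1]
  {2,8}:  v_{2} + v_{8} = v_{6}  →  sig = [2:1]
  {2,10}:  v_{2} + v_{10} = v_{5}  →  sig = [2:1]
  {3,8}:  v_{3} + v_{8} = v_{5}  →  sig = [2:1]
  {4,5}:  v_{4} + v_{5} = v_{2}  →  sig = [2:1]
  {2,7}:  v_{2} + v_{7} = v_{8} + v_{10}  →  sig = [2:1,1]
  {3,4}:  v_{3} + v_{4} = v_{1} + v_{2}  →  sig = [2:1,1]
  {3,6}:  v_{3} + v_{6} = v_{2} + v_{5}  →  sig = [2:1,1]
  {6,10}:  v_{6} + v_{10} = v_{5} + v_{8}  →  sig = [2:1,1]
  {1,7}:  v_{1} + v_{7} = v_{0} + v_{9} + v_{10}  →  sig = [2:1,1,1]
  {4,7}:  v_{4} + v_{7} = v_{0} + v_{8} + v_{9}  →  sig = [2:1,1,1]
  {5,7}:  v_{5} + v_{7} = v_{8} + 2·v_{10}  →  sig = [2:1,2]
  {6,7}:  v_{6} + v_{7} = 2·v_{8} + v_{10}  →  sig = [2:1,2]
  {3,7}:  v_{3} + v_{7} = 2·v_{10}  →  sig = [2:2]
  {0,2,9}:  v_{0} + v_{2} + v_{9} = 0  →  sig = [3:]
  {0,5,9}:  v_{0} + v_{5} + v_{9} = v_{10}  →  sig = [3:1]
  {0,6,9}:  v_{0} + v_{6} + v_{9} = v_{8}  →  sig = [3:1]
  {0,3,9}:  v_{0} + v_{3} + v_{9} = v_{1} + v_{10}  →  sig = [3:1,1]
  {0,8,9,10}:  v_{0} + v_{8} + v_{9} + v_{10} = v_{7}  →  sig = [4:1]

Sorted signature multiset PRS(X):
[[2:], [2:], [2:1], [2:1], [2:1], [2:1], [2:1], [2:1], [2:1,1], [2:1,1], [2:1,1], [2:1,1], [2:1,1,1], [2:1,1,1], [2:1,2], [2:1,2], [2:2], [3:], [3:1], [3:1], [3:1,1], [4:1]]


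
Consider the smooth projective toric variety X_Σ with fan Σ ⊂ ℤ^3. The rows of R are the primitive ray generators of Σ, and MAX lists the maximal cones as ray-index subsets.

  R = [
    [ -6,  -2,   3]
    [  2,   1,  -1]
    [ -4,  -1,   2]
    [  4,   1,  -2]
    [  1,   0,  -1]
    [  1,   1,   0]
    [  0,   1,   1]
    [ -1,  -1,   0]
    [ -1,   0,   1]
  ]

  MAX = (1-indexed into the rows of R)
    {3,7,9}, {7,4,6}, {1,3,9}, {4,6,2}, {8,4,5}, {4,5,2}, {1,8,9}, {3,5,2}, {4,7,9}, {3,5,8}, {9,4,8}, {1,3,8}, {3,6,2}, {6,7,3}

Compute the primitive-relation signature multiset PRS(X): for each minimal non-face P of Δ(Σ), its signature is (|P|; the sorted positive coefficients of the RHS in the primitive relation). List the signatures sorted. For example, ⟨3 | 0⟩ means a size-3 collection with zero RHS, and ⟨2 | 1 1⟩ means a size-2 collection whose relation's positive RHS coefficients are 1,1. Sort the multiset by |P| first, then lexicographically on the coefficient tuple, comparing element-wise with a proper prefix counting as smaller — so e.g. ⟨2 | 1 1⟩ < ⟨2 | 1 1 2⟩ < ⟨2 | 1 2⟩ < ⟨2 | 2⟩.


16 collections generate NE(X_Σ); each relation:

  • {3,4}:  v_{3} + v_{4} = 0  ⇒ sig = ⟨2 | 0⟩
  • {5,9}:  v_{5} + v_{9} = 0  ⇒ sig = ⟨2 | 0⟩
  • {6,8}:  v_{6} + v_{8} = 0  ⇒ sig = ⟨2 | 0⟩
  • {1,2}:  v_{1} + v_{2} = v_{3}  ⇒ sig = ⟨2 | 1⟩
  • {2,8}:  v_{2} + v_{8} = v_{5}  ⇒ sig = ⟨2 | 1⟩
  • {2,9}:  v_{2} + v_{9} = v_{6}  ⇒ sig = ⟨2 | 1⟩
  • {5,6}:  v_{5} + v_{6} = v_{2}  ⇒ sig = ⟨2 | 1⟩
  • {5,7}:  v_{5} + v_{7} = v_{6}  ⇒ sig = ⟨2 | 1⟩
  • {6,9}:  v_{6} + v_{9} = v_{7}  ⇒ sig = ⟨2 | 1⟩
  • {7,8}:  v_{7} + v_{8} = v_{9}  ⇒ sig = ⟨2 | 1⟩
  • {1,4}:  v_{1} + v_{4} = v_{8} + v_{9}  ⇒ sig = ⟨2 | 1 1⟩
  • {1,5}:  v_{1} + v_{5} = v_{3} + v_{8}  ⇒ sig = ⟨2 | 1 1⟩
  • {1,6}:  v_{1} + v_{6} = v_{3} + v_{9}  ⇒ sig = ⟨2 | 1 1⟩
  • {1,7}:  v_{1} + v_{7} = v_{3} + 2·v_{9}  ⇒ sig = ⟨2 | 1 2⟩
  • {2,7}:  v_{2} + v_{7} = 2·v_{6}  ⇒ sig = ⟨2 | 2⟩
  • {3,8,9}:  v_{3} + v_{8} + v_{9} = v_{1}  ⇒ sig = ⟨3 | 1⟩

Hence PRS(X_Σ) =
    |P|=2: 15 collections, coeffs (), (), (), (1), (1), (1), (1), (1), (1), (1), (1,1), (1,1), (1,1), (1,2), (2)
    |P|=3: 1 collection, coeffs (1)


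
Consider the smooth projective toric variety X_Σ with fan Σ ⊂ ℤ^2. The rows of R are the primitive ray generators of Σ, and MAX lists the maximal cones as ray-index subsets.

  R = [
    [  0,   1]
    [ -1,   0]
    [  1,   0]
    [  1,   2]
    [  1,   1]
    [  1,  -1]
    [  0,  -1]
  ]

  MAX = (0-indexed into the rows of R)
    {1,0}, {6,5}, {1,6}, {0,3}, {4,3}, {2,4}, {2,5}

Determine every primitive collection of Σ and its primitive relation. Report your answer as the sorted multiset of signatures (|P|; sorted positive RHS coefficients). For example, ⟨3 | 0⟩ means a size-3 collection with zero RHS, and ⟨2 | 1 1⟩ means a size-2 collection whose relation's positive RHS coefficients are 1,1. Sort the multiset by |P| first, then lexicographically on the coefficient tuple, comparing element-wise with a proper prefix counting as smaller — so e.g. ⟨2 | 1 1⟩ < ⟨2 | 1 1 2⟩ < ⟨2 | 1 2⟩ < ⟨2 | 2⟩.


Δ(Σ) — 7 vertices, 14 min non-faces:

  • {0,6}:  v_{0} + v_{6} = 0  →  sig = ⟨2 | 0⟩
  • {1,2}:  v_{1} + v_{2} = 0  →  sig = ⟨2 | 0⟩
  • {0,2}:  v_{0} + v_{2} = v_{4}  →  sig = ⟨2 | 1⟩
  • {0,4}:  v_{0} + v_{4} = v_{3}  →  sig = ⟨2 | 1⟩
  • {0,5}:  v_{0} + v_{5} = v_{2}  →  sig = ⟨2 | 1⟩
  • {1,4}:  v_{1} + v_{4} = v_{0}  →  sig = ⟨2 | 1⟩
  • {1,5}:  v_{1} + v_{5} = v_{6}  →  sig = ⟨2 | 1⟩
  • {2,6}:  v_{2} + v_{6} = v_{5}  →  sig = ⟨2 | 1⟩
  • {3,6}:  v_{3} + v_{6} = v_{4}  →  sig = ⟨2 | 1⟩
  • {4,6}:  v_{4} + v_{6} = v_{2}  →  sig = ⟨2 | 1⟩
  • {3,5}:  v_{3} + v_{5} = v_{2} + v_{4}  →  sig = ⟨2 | 1 1⟩
  • {1,3}:  v_{1} + v_{3} = 2·v_{0}  →  sig = ⟨2 | 2⟩
  • {2,3}:  v_{2} + v_{3} = 2·v_{4}  →  sig = ⟨2 | 2⟩
  • {4,5}:  v_{4} + v_{5} = 2·v_{2}  →  sig = ⟨2 | 2⟩

so the primitive-relation signature multiset is
{ ⟨2 | 0⟩ ×2,  ⟨2 | 1⟩ ×8,  ⟨2 | 1 1⟩,  ⟨2 | 2⟩ ×3 }


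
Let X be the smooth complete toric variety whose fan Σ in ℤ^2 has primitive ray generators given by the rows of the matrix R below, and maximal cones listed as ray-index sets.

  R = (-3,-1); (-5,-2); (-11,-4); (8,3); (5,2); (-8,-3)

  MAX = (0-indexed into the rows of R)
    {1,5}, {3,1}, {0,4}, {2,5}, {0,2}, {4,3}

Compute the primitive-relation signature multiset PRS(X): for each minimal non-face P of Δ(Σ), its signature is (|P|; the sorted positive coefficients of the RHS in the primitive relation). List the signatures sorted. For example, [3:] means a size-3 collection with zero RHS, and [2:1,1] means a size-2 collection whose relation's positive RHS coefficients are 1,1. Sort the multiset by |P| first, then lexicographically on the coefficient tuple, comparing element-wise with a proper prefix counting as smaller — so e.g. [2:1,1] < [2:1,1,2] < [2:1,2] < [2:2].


The 9 primitive collections of Σ (r=6, n=2):

  {1,4}:  v_{1} + v_{4} = 0  →  sig = [2:]
  {3,5}:  v_{3} + v_{5} = 0  →  sig = [2:]
  {0,1}:  v_{0} + v_{1} = v_{5}  →  sig = [2:1]
  {0,3}:  v_{0} + v_{3} = v_{4}  →  sig = [2:1]
  {0,5}:  v_{0} + v_{5} = v_{2}  →  sig = [2:1]
  {2,3}:  v_{2} + v_{3} = v_{0}  →  sig = [2:1]
  {4,5}:  v_{4} + v_{5} = v_{0}  →  sig = [2:1]
  {1,2}:  v_{1} + v_{2} = 2·v_{5}  →  sig = [2:2]
  {2,4}:  v_{2} + v_{4} = 2·v_{0}  →  sig = [2:2]

Hence PRS(X_Σ) =
    |P|=2: 9 collections, coeffs (), (), (1), (1), (1), (1), (1), (2), (2)


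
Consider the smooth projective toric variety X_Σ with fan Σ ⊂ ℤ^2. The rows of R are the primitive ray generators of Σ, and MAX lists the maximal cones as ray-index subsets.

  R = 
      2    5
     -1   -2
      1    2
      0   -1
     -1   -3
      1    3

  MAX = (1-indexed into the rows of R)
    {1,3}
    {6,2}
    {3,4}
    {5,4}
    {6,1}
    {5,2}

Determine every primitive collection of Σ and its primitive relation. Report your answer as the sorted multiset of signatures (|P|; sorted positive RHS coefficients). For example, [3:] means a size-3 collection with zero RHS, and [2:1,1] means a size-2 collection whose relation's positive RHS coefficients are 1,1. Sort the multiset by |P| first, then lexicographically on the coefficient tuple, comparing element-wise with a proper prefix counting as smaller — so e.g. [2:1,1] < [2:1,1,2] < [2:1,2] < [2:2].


The 9 primitive collections of Σ (r=6, n=2):

  P={2,3}:  v_{2} + v_{3} = 0 — sig = [2:]
  P={5,6}:  v_{5} + v_{6} = 0 — sig = [2:]
  P={1,2}:  v_{1} + v_{2} = v_{6} — sig = [2:1]
  P={1,5}:  v_{1} + v_{5} = v_{3} — sig = [2:1]
  P={2,4}:  v_{2} + v_{4} = v_{5} — sig = [2:1]
  P={3,5}:  v_{3} + v_{5} = v_{4} — sig = [2:1]
  P={3,6}:  v_{3} + v_{6} = v_{1} — sig = [2:1]
  P={4,6}:  v_{4} + v_{6} = v_{3} — sig = [2:1]
  P={1,4}:  v_{1} + v_{4} = 2·v_{3} — sig = [2:2]

Sorted signature multiset PRS(X):
{ [2:] ×2,  [2:1] ×6,  [2:2] }
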